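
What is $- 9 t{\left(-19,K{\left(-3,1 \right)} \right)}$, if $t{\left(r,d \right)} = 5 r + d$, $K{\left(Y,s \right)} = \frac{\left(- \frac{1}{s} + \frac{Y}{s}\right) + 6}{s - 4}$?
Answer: $861$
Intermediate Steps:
$K{\left(Y,s \right)} = \frac{6 - \frac{1}{s} + \frac{Y}{s}}{-4 + s}$
$t{\left(r,d \right)} = d + 5 r$
$- 9 t{\left(-19,K{\left(-3,1 \right)} \right)} = - 9 \left(\frac{-1 - 3 + 6 \cdot 1}{1 \left(-4 + 1\right)} + 5 \left(-19\right)\right) = - 9 \left(1 \frac{1}{-3} \left(-1 - 3 + 6\right) - 95\right) = - 9 \left(1 \left(- \frac{1}{3}\right) 2 - 95\right) = - 9 \left(- \frac{2}{3} - 95\right) = \left(-9\right) \left(- \frac{287}{3}\right) = 861$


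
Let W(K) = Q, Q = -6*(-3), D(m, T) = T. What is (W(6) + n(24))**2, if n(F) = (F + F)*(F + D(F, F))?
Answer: 5391684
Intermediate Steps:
Q = 18
W(K) = 18
n(F) = 4*F**2 (n(F) = (F + F)*(F + F) = (2*F)*(2*F) = 4*F**2)
(W(6) + n(24))**2 = (18 + 4*24**2)**2 = (18 + 4*576)**2 = (18 + 2304)**2 = 2322**2 = 5391684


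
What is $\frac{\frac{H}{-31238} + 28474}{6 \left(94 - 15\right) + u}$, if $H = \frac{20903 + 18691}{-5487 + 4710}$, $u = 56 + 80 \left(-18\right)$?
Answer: $- \frac{115186476753}{3681242110} \approx -31.29$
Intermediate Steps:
$u = -1384$ ($u = 56 - 1440 = -1384$)
$H = - \frac{13198}{259}$ ($H = \frac{39594}{-777} = 39594 \left(- \frac{1}{777}\right) = - \frac{13198}{259} \approx -50.958$)
$\frac{\frac{H}{-31238} + 28474}{6 \left(94 - 15\right) + u} = \frac{- \frac{13198}{259 \left(-31238\right)} + 28474}{6 \left(94 - 15\right) - 1384} = \frac{\left(- \frac{13198}{259}\right) \left(- \frac{1}{31238}\right) + 28474}{6 \cdot 79 - 1384} = \frac{\frac{6599}{4045321} + 28474}{474 - 1384} = \frac{115186476753}{4045321 \left(-910\right)} = \frac{115186476753}{4045321} \left(- \frac{1}{910}\right) = - \frac{115186476753}{3681242110}$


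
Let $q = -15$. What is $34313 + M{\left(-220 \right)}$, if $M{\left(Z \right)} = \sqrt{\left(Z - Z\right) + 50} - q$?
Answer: $34328 + 5 \sqrt{2} \approx 34335.0$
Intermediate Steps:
$M{\left(Z \right)} = 15 + 5 \sqrt{2}$ ($M{\left(Z \right)} = \sqrt{\left(Z - Z\right) + 50} - -15 = \sqrt{0 + 50} + 15 = \sqrt{50} + 15 = 5 \sqrt{2} + 15 = 15 + 5 \sqrt{2}$)
$34313 + M{\left(-220 \right)} = 34313 + \left(15 + 5 \sqrt{2}\right) = 34328 + 5 \sqrt{2}$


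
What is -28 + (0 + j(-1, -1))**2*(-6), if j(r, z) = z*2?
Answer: -52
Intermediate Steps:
j(r, z) = 2*z
-28 + (0 + j(-1, -1))**2*(-6) = -28 + (0 + 2*(-1))**2*(-6) = -28 + (0 - 2)**2*(-6) = -28 + (-2)**2*(-6) = -28 + 4*(-6) = -28 - 24 = -52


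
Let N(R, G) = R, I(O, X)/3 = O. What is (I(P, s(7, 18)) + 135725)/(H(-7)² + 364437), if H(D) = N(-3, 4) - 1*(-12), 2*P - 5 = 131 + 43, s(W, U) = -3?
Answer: 271987/729036 ≈ 0.37308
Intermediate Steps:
P = 179/2 (P = 5/2 + (131 + 43)/2 = 5/2 + (½)*174 = 5/2 + 87 = 179/2 ≈ 89.500)
I(O, X) = 3*O
H(D) = 9 (H(D) = -3 - 1*(-12) = -3 + 12 = 9)
(I(P, s(7, 18)) + 135725)/(H(-7)² + 364437) = (3*(179/2) + 135725)/(9² + 364437) = (537/2 + 135725)/(81 + 364437) = (271987/2)/364518 = (271987/2)*(1/364518) = 271987/729036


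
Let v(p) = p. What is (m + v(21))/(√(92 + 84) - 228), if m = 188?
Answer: -11913/12952 - 209*√11/12952 ≈ -0.97330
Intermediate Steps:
(m + v(21))/(√(92 + 84) - 228) = (188 + 21)/(√(92 + 84) - 228) = 209/(√176 - 228) = 209/(4*√11 - 228) = 209/(-228 + 4*√11)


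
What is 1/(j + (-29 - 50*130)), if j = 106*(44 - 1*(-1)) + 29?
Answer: -1/1730 ≈ -0.00057803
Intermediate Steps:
j = 4799 (j = 106*(44 + 1) + 29 = 106*45 + 29 = 4770 + 29 = 4799)
1/(j + (-29 - 50*130)) = 1/(4799 + (-29 - 50*130)) = 1/(4799 + (-29 - 6500)) = 1/(4799 - 6529) = 1/(-1730) = -1/1730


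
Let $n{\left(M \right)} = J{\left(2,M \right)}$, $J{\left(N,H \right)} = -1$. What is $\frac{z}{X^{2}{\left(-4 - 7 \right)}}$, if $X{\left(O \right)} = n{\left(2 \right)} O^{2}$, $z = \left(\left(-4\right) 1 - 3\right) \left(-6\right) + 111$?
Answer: $\frac{153}{14641} \approx 0.01045$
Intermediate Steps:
$n{\left(M \right)} = -1$
$z = 153$ ($z = \left(-4 - 3\right) \left(-6\right) + 111 = \left(-7\right) \left(-6\right) + 111 = 42 + 111 = 153$)
$X{\left(O \right)} = - O^{2}$
$\frac{z}{X^{2}{\left(-4 - 7 \right)}} = \frac{153}{\left(- \left(-4 - 7\right)^{2}\right)^{2}} = \frac{153}{\left(- \left(-11\right)^{2}\right)^{2}} = \frac{153}{\left(\left(-1\right) 121\right)^{2}} = \frac{153}{\left(-121\right)^{2}} = \frac{153}{14641}$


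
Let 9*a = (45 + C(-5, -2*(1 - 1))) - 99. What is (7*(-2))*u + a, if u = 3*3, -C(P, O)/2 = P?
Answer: -1178/9 ≈ -130.89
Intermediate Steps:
C(P, O) = -2*P
u = 9
a = -44/9 (a = ((45 - 2*(-5)) - 99)/9 = ((45 + 10) - 99)/9 = (55 - 99)/9 = (1/9)*(-44) = -44/9 ≈ -4.8889)
(7*(-2))*u + a = (7*(-2))*9 - 44/9 = -14*9 - 44/9 = -126 - 44/9 = -1178/9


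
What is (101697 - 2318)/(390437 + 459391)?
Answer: 14197/121404 ≈ 0.11694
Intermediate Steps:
(101697 - 2318)/(390437 + 459391) = 99379/849828 = 99379*(1/849828) = 14197/121404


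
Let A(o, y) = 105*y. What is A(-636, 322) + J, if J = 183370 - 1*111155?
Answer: 106025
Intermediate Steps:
J = 72215 (J = 183370 - 111155 = 72215)
A(-636, 322) + J = 105*322 + 72215 = 33810 + 72215 = 106025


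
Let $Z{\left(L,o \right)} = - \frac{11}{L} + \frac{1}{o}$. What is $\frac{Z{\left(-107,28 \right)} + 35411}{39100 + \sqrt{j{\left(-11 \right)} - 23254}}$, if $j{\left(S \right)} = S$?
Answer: $\frac{207409412305}{229019223097} - \frac{318275313 i \sqrt{2585}}{4580384461940} \approx 0.90564 - 0.0035329 i$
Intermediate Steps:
$Z{\left(L,o \right)} = \frac{1}{o} - \frac{11}{L}$
$\frac{Z{\left(-107,28 \right)} + 35411}{39100 + \sqrt{j{\left(-11 \right)} - 23254}} = \frac{\left(\frac{1}{28} - \frac{11}{-107}\right) + 35411}{39100 + \sqrt{-11 - 23254}} = \frac{\left(\frac{1}{28} - - \frac{11}{107}\right) + 35411}{39100 + \sqrt{-23265}} = \frac{\left(\frac{1}{28} + \frac{11}{107}\right) + 35411}{39100 + 3 i \sqrt{2585}} = \frac{\frac{415}{2996} + 35411}{39100 + 3 i \sqrt{2585}} = \frac{106091771}{2996 \left(39100 + 3 i \sqrt{2585}\right)}$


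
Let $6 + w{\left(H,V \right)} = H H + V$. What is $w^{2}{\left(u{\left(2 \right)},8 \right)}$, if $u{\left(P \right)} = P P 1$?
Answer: $324$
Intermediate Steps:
$u{\left(P \right)} = P^{2}$ ($u{\left(P \right)} = P^{2} \cdot 1 = P^{2}$)
$w{\left(H,V \right)} = -6 + V + H^{2}$ ($w{\left(H,V \right)} = -6 + \left(H H + V\right) = -6 + \left(H^{2} + V\right) = -6 + \left(V + H^{2}\right) = -6 + V + H^{2}$)
$w^{2}{\left(u{\left(2 \right)},8 \right)} = \left(-6 + 8 + \left(2^{2}\right)^{2}\right)^{2} = \left(-6 + 8 + 4^{2}\right)^{2} = \left(-6 + 8 + 16\right)^{2} = 18^{2} = 324$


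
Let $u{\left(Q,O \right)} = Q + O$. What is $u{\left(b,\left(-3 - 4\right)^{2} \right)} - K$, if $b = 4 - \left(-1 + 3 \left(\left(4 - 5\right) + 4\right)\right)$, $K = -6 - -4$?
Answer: $47$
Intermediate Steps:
$K = -2$ ($K = -6 + 4 = -2$)
$b = -4$ ($b = 4 - \left(-1 + 3 \left(-1 + 4\right)\right) = 4 - \left(-1 + 3 \cdot 3\right) = 4 - \left(-1 + 9\right) = 4 - 8 = -4$)
$u{\left(Q,O \right)} = O + Q$
$u{\left(b,\left(-3 - 4\right)^{2} \right)} - K = \left(\left(-3 - 4\right)^{2} - 4\right) - -2 = \left(\left(-7\right)^{2} - 4\right) + 2 = \left(49 - 4\right) + 2 = 45 + 2 = 47$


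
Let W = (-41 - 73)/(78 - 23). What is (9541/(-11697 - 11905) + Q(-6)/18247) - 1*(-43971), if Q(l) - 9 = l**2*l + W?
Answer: 1041514221094187/23686613170 ≈ 43971.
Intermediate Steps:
W = -114/55 ≈ -2.0727
Q(l) = 381/55 + l**3 (Q(l) = 9 + (l**2*l - 114/55) = 9 + (l**3 - 114/55) = 9 + (-114/55 + l**3) = 381/55 + l**3)
(9541/(-11697 - 11905) + Q(-6)/18247) - 1*(-43971) = (9541/(-11697 - 11905) + (381/55 + (-6)**3)/18247) - 1*(-43971) = (9541/(-23602) + (381/55 - 216)*(1/18247)) + 43971 = (9541*(-1/23602) - 11499/55*1/18247) + 43971 = (-9541/23602 - 11499/1003585) + 43971 = -9846603883/23686613170 + 43971 = 1041514221094187/23686613170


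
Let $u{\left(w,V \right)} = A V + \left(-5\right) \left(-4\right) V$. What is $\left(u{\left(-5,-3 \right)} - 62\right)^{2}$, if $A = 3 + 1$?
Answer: $17956$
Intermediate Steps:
$A = 4$
$u{\left(w,V \right)} = 24 V$ ($u{\left(w,V \right)} = 4 V + \left(-5\right) \left(-4\right) V = 4 V + 20 V = 24 V$)
$\left(u{\left(-5,-3 \right)} - 62\right)^{2} = \left(24 \left(-3\right) - 62\right)^{2} = \left(-72 - 62\right)^{2} = \left(-134\right)^{2} = 17956$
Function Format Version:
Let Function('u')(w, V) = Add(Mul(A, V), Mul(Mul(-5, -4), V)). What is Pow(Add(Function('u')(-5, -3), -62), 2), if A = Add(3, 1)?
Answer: 17956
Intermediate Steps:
A = 4
Function('u')(w, V) = Mul(24, V) (Function('u')(w, V) = Add(Mul(4, V), Mul(Mul(-5, -4), V)) = Add(Mul(4, V), Mul(20, V)) = Mul(24, V))
Pow(Add(Function('u')(-5, -3), -62), 2) = Pow(Add(Mul(24, -3), -62), 2) = Pow(Add(-72, -62), 2) = Pow(-134, 2) = 17956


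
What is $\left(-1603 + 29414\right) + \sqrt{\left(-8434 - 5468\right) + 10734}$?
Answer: $27811 + 12 i \sqrt{22} \approx 27811.0 + 56.285 i$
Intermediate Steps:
$\left(-1603 + 29414\right) + \sqrt{\left(-8434 - 5468\right) + 10734} = 27811 + \sqrt{\left(-8434 - 5468\right) + 10734} = 27811 + \sqrt{-13902 + 10734} = 27811 + \sqrt{-3168} = 27811 + 12 i \sqrt{22}$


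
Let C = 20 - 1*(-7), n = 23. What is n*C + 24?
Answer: 645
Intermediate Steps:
C = 27 (C = 20 + 7 = 27)
n*C + 24 = 23*27 + 24 = 621 + 24 = 645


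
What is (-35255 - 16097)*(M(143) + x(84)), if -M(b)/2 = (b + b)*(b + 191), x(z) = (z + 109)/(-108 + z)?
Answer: 29433329555/3 ≈ 9.8111e+9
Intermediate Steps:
x(z) = (109 + z)/(-108 + z)
M(b) = -4*b*(191 + b) (M(b) = -2*(b + b)*(b + 191) = -2*2*b*(191 + b) = -4*b*(191 + b))
(-35255 - 16097)*(M(143) + x(84)) = (-35255 - 16097)*(-4*143*(191 + 143) + (109 + 84)/(-108 + 84)) = -51352*(-4*143*334 + 193/(-24)) = -51352*(-191048 - 1/24*193) = -51352*(-191048 - 193/24) = -51352*(-4585345/24) = 29433329555/3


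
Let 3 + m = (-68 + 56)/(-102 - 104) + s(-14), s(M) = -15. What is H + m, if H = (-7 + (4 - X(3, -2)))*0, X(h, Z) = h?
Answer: -1848/103 ≈ -17.942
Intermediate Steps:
m = -1848/103 (m = -3 + ((-68 + 56)/(-102 - 104) - 15) = -3 + (-12/(-206) - 15) = -3 + (-12*(-1/206) - 15) = -3 + (6/103 - 15) = -3 - 1539/103 = -1848/103 ≈ -17.942)
H = 0 (H = (-7 + (4 - 1*3))*0 = (-7 + (4 - 3))*0 = (-7 + 1)*0 = -6*0 = 0)
H + m = 0 - 1848/103 = -1848/103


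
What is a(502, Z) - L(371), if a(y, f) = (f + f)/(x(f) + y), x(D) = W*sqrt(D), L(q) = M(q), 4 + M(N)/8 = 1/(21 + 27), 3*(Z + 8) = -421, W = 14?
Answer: 19797079/632424 + 3115*I*sqrt(1335)/632424 ≈ 31.303 + 0.17997*I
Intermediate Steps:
Z = -445/3 (Z = -8 + (1/3)*(-421) = -8 - 421/3 = -445/3 ≈ -148.33)
M(N) = -191/6 (M(N) = -32 + 8/(21 + 27) = -32 + 8/48 = -32 + 8*(1/48) = -32 + 1/6 = -191/6)
L(q) = -191/6
x(D) = 14*sqrt(D)
a(y, f) = 2*f/(y + 14*sqrt(f)) (a(y, f) = (f + f)/(14*sqrt(f) + y) = (2*f)/(y + 14*sqrt(f)) = 2*f/(y + 14*sqrt(f)))
a(502, Z) - L(371) = 2*(-445/3)/(502 + 14*sqrt(-445/3)) - 1*(-191/6) = 2*(-445/3)/(502 + 14*(I*sqrt(1335)/3)) + 191/6 = 2*(-445/3)/(502 + 14*I*sqrt(1335)/3) + 191/6 = -890/(3*(502 + 14*I*sqrt(1335)/3)) + 191/6 = 191/6 - 890/(3*(502 + 14*I*sqrt(1335)/3))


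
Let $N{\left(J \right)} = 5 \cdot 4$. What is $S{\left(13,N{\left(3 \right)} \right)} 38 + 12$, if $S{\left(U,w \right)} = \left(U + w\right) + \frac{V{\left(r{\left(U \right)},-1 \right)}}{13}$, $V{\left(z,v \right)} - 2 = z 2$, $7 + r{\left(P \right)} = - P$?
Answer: $\frac{15014}{13} \approx 1154.9$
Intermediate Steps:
$r{\left(P \right)} = -7 - P$
$N{\left(J \right)} = 20$
$V{\left(z,v \right)} = 2 + 2 z$ ($V{\left(z,v \right)} = 2 + z 2 = 2 + 2 z$)
$S{\left(U,w \right)} = - \frac{12}{13} + w + \frac{11 U}{13}$ ($S{\left(U,w \right)} = \left(U + w\right) + \frac{2 + 2 \left(-7 - U\right)}{13} = \left(U + w\right) + \left(2 - \left(14 + 2 U\right)\right) \frac{1}{13} = \left(U + w\right) + \left(-12 - 2 U\right) \frac{1}{13} = \left(U + w\right) - \left(\frac{12}{13} + \frac{2 U}{13}\right) = - \frac{12}{13} + w + \frac{11 U}{13}$)
$S{\left(13,N{\left(3 \right)} \right)} 38 + 12 = \left(- \frac{12}{13} + 20 + \frac{11}{13} \cdot 13\right) 38 + 12 = \left(- \frac{12}{13} + 20 + 11\right) 38 + 12 = \frac{391}{13} \cdot 38 + 12 = \frac{14858}{13} + 12 = \frac{15014}{13}$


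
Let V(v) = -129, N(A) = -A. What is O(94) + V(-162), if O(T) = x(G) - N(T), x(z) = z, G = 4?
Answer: -31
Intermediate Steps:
O(T) = 4 + T (O(T) = 4 - (-1)*T = 4 + T)
O(94) + V(-162) = (4 + 94) - 129 = 98 - 129 = -31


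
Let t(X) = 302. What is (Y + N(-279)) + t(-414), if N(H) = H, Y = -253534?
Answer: -253511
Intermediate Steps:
(Y + N(-279)) + t(-414) = (-253534 - 279) + 302 = -253813 + 302 = -253511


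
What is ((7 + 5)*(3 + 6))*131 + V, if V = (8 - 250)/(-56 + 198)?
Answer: 1004387/71 ≈ 14146.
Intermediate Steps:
V = -121/71 (V = -242/142 = -242*1/142 = -121/71 ≈ -1.7042)
((7 + 5)*(3 + 6))*131 + V = ((7 + 5)*(3 + 6))*131 - 121/71 = (12*9)*131 - 121/71 = 108*131 - 121/71 = 14148 - 121/71 = 1004387/71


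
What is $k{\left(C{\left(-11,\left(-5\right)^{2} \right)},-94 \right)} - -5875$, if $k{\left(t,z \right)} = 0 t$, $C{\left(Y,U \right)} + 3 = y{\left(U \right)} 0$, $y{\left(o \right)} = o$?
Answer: $5875$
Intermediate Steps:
$C{\left(Y,U \right)} = -3$ ($C{\left(Y,U \right)} = -3 + U 0 = -3 + 0 = -3$)
$k{\left(t,z \right)} = 0$
$k{\left(C{\left(-11,\left(-5\right)^{2} \right)},-94 \right)} - -5875 = 0 - -5875 = 0 + 5875 = 5875$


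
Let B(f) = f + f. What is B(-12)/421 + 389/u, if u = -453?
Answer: -174641/190713 ≈ -0.91573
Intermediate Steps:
B(f) = 2*f
B(-12)/421 + 389/u = (2*(-12))/421 + 389/(-453) = -24*1/421 + 389*(-1/453) = -24/421 - 389/453 = -174641/190713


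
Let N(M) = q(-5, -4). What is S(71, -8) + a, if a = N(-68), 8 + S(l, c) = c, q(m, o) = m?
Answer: -21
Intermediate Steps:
N(M) = -5
S(l, c) = -8 + c
a = -5
S(71, -8) + a = (-8 - 8) - 5 = -16 - 5 = -21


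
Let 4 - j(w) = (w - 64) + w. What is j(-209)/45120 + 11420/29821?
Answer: 88293901/224253920 ≈ 0.39372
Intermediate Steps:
j(w) = 68 - 2*w (j(w) = 4 - ((w - 64) + w) = 4 - ((-64 + w) + w) = 4 - (-64 + 2*w) = 4 + (64 - 2*w) = 68 - 2*w)
j(-209)/45120 + 11420/29821 = (68 - 2*(-209))/45120 + 11420/29821 = (68 + 418)*(1/45120) + 11420*(1/29821) = 486*(1/45120) + 11420/29821 = 81/7520 + 11420/29821 = 88293901/224253920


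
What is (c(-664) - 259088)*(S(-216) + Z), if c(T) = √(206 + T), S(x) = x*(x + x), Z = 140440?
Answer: -60562338176 + 233752*I*√458 ≈ -6.0562e+10 + 5.0025e+6*I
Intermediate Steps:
S(x) = 2*x² (S(x) = x*(2*x) = 2*x²)
(c(-664) - 259088)*(S(-216) + Z) = (√(206 - 664) - 259088)*(2*(-216)² + 140440) = (√(-458) - 259088)*(2*46656 + 140440) = (I*√458 - 259088)*(93312 + 140440) = (-259088 + I*√458)*233752 = -60562338176 + 233752*I*√458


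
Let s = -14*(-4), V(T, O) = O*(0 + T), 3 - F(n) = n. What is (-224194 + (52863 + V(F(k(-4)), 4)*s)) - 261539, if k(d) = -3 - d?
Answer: -432422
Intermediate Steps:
F(n) = 3 - n
V(T, O) = O*T
s = 56
(-224194 + (52863 + V(F(k(-4)), 4)*s)) - 261539 = (-224194 + (52863 + (4*(3 - (-3 - 1*(-4))))*56)) - 261539 = (-224194 + (52863 + (4*(3 - (-3 + 4)))*56)) - 261539 = (-224194 + (52863 + (4*(3 - 1*1))*56)) - 261539 = (-224194 + (52863 + (4*(3 - 1))*56)) - 261539 = (-224194 + (52863 + (4*2)*56)) - 261539 = (-224194 + (52863 + 8*56)) - 261539 = (-224194 + (52863 + 448)) - 261539 = (-224194 + 53311) - 261539 = -170883 - 261539 = -432422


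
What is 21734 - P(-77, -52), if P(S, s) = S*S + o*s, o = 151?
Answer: 23657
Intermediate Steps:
P(S, s) = S**2 + 151*s (P(S, s) = S*S + 151*s = S**2 + 151*s)
21734 - P(-77, -52) = 21734 - ((-77)**2 + 151*(-52)) = 21734 - (5929 - 7852) = 21734 - 1*(-1923) = 21734 + 1923 = 23657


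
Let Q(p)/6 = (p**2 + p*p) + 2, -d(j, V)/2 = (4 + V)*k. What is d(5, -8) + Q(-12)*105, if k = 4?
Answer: 182732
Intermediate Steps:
d(j, V) = -32 - 8*V (d(j, V) = -2*(4 + V)*4 = -2*(16 + 4*V) = -32 - 8*V)
Q(p) = 12 + 12*p**2 (Q(p) = 6*((p**2 + p*p) + 2) = 6*((p**2 + p**2) + 2) = 6*(2*p**2 + 2) = 6*(2 + 2*p**2) = 12 + 12*p**2)
d(5, -8) + Q(-12)*105 = (-32 - 8*(-8)) + (12 + 12*(-12)**2)*105 = (-32 + 64) + (12 + 12*144)*105 = 32 + (12 + 1728)*105 = 32 + 1740*105 = 32 + 182700 = 182732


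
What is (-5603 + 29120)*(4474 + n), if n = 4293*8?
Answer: 912882906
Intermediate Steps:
n = 34344
(-5603 + 29120)*(4474 + n) = (-5603 + 29120)*(4474 + 34344) = 23517*38818 = 912882906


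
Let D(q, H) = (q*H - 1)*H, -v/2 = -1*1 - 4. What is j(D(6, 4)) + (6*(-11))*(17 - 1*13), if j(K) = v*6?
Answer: -204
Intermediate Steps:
v = 10 (v = -2*(-1*1 - 4) = -2*(-1 - 4) = -2*(-5) = 10)
D(q, H) = H*(-1 + H*q) (D(q, H) = (H*q - 1)*H = (-1 + H*q)*H = H*(-1 + H*q))
j(K) = 60 (j(K) = 10*6 = 60)
j(D(6, 4)) + (6*(-11))*(17 - 1*13) = 60 + (6*(-11))*(17 - 1*13) = 60 - 66*(17 - 13) = 60 - 66*4 = 60 - 264 = -204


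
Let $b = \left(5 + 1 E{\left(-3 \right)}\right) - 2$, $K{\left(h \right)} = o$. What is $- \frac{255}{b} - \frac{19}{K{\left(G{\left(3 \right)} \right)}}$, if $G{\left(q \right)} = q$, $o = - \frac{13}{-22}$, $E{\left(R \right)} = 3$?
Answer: $- \frac{1941}{26} \approx -74.654$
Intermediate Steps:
$o = \frac{13}{22}$ ($o = \left(-13\right) \left(- \frac{1}{22}\right) = \frac{13}{22} \approx 0.59091$)
$K{\left(h \right)} = \frac{13}{22}$
$b = 6$ ($b = \left(5 + 1 \cdot 3\right) - 2 = \left(5 + 3\right) - 2 = 8 - 2 = 6$)
$- \frac{255}{b} - \frac{19}{K{\left(G{\left(3 \right)} \right)}} = - \frac{255}{6} - \frac{19}{\frac{13}{22}} = \left(-255\right) \frac{1}{6} - \frac{418}{13} = - \frac{85}{2} - \frac{418}{13} = - \frac{1941}{26}$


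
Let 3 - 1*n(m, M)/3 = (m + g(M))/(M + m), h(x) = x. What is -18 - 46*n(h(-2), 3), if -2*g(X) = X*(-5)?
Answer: 327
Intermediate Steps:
g(X) = 5*X/2 (g(X) = -X*(-5)/2 = -(-5)*X/2 = 5*X/2)
n(m, M) = 9 - 3*(m + 5*M/2)/(M + m)
-18 - 46*n(h(-2), 3) = -18 - 46*(6*(-2) + (3/2)*3)/(3 - 2) = -18 - 46*(-12 + 9/2)/1 = -18 - 46*(-15)/2 = -18 - 46*(-15/2) = -18 + 345 = 327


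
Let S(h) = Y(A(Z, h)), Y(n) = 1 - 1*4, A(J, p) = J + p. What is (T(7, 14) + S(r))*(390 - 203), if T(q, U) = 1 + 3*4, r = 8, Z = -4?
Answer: 1870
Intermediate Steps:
Y(n) = -3 (Y(n) = 1 - 4 = -3)
T(q, U) = 13 (T(q, U) = 1 + 12 = 13)
S(h) = -3
(T(7, 14) + S(r))*(390 - 203) = (13 - 3)*(390 - 203) = 10*187 = 1870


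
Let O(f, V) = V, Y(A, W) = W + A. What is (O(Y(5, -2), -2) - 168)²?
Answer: 28900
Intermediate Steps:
Y(A, W) = A + W
(O(Y(5, -2), -2) - 168)² = (-2 - 168)² = (-170)² = 28900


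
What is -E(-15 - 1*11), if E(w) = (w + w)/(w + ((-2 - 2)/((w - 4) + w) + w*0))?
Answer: -728/363 ≈ -2.0055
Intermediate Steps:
E(w) = 2*w/(w - 4/(-4 + 2*w)) (E(w) = (2*w)/(w + (-4/((-4 + w) + w) + 0)) = (2*w)/(w + (-4/(-4 + 2*w) + 0)) = (2*w)/(w - 4/(-4 + 2*w)) = 2*w/(w - 4/(-4 + 2*w)))
-E(-15 - 1*11) = -2*(-15 - 1*11)*(-2 + (-15 - 1*11))/(-2 + (-15 - 1*11)**2 - 2*(-15 - 1*11)) = -2*(-15 - 11)*(-2 + (-15 - 11))/(-2 + (-15 - 11)**2 - 2*(-15 - 11)) = -2*(-26)*(-2 - 26)/(-2 + (-26)**2 - 2*(-26)) = -2*(-26)*(-28)/(-2 + 676 + 52) = -2*(-26)*(-28)/726 = -1*728/363 = -728/363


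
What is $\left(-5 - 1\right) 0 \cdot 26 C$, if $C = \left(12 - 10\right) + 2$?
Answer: $0$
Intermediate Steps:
$C = 4$ ($C = 2 + 2 = 4$)
$\left(-5 - 1\right) 0 \cdot 26 C = \left(-5 - 1\right) 0 \cdot 26 \cdot 4 = \left(-6\right) 0 \cdot 26 \cdot 4 = 0 \cdot 26 \cdot 4 = 0 \cdot 4 = 0$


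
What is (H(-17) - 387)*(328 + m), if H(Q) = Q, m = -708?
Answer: 153520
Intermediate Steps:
(H(-17) - 387)*(328 + m) = (-17 - 387)*(328 - 708) = -404*(-380) = 153520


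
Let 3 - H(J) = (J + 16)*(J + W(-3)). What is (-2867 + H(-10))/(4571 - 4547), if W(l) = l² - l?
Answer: -719/6 ≈ -119.83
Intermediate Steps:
H(J) = 3 - (12 + J)*(16 + J) (H(J) = 3 - (J + 16)*(J - 3*(-1 - 3)) = 3 - (16 + J)*(J - 3*(-4)) = 3 - (16 + J)*(J + 12) = 3 - (16 + J)*(12 + J) = 3 - (12 + J)*(16 + J))
(-2867 + H(-10))/(4571 - 4547) = (-2867 + (-189 - 1*(-10)² - 28*(-10)))/(4571 - 4547) = (-2867 + (-189 - 1*100 + 280))/24 = (-2867 + (-189 - 100 + 280))*(1/24) = (-2867 - 9)*(1/24) = -2876*1/24 = -719/6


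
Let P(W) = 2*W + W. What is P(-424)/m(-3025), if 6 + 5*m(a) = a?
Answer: 6360/3031 ≈ 2.0983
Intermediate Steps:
m(a) = -6/5 + a/5
P(W) = 3*W
P(-424)/m(-3025) = (3*(-424))/(-6/5 + (1/5)*(-3025)) = -1272/(-6/5 - 605) = -1272/(-3031/5) = -1272*(-5/3031) = 6360/3031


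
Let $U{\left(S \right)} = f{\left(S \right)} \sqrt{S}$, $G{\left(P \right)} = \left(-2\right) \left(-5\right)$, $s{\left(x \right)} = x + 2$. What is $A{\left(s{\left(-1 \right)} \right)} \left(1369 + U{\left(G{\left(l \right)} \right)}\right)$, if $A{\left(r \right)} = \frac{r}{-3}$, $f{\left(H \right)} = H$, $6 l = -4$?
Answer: $- \frac{1369}{3} - \frac{10 \sqrt{10}}{3} \approx -466.87$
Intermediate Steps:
$l = - \frac{2}{3}$ ($l = \frac{1}{6} \left(-4\right) = - \frac{2}{3} \approx -0.66667$)
$s{\left(x \right)} = 2 + x$
$A{\left(r \right)} = - \frac{r}{3}$ ($A{\left(r \right)} = r \left(- \frac{1}{3}\right) = - \frac{r}{3}$)
$G{\left(P \right)} = 10$
$U{\left(S \right)} = S^{\frac{3}{2}}$ ($U{\left(S \right)} = S \sqrt{S} = S^{\frac{3}{2}}$)
$A{\left(s{\left(-1 \right)} \right)} \left(1369 + U{\left(G{\left(l \right)} \right)}\right) = - \frac{2 - 1}{3} \left(1369 + 10^{\frac{3}{2}}\right) = \left(- \frac{1}{3}\right) 1 \left(1369 + 10 \sqrt{10}\right) = - \frac{1369 + 10 \sqrt{10}}{3} = - \frac{1369}{3} - \frac{10 \sqrt{10}}{3}$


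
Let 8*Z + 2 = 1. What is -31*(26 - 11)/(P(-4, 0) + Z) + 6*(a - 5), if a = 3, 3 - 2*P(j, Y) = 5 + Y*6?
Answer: 1204/3 ≈ 401.33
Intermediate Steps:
P(j, Y) = -1 - 3*Y (P(j, Y) = 3/2 - (5 + Y*6)/2 = 3/2 - (5 + 6*Y)/2 = 3/2 + (-5/2 - 3*Y) = -1 - 3*Y)
Z = -⅛ (Z = -¼ + (⅛)*1 = -¼ + ⅛ = -⅛ ≈ -0.12500)
-31*(26 - 11)/(P(-4, 0) + Z) + 6*(a - 5) = -31*(26 - 11)/((-1 - 3*0) - ⅛) + 6*(3 - 5) = -465/((-1 + 0) - ⅛) + 6*(-2) = -465/(-1 - ⅛) - 12 = -465/(-9/8) - 12 = -465*(-8)/9 - 12 = -31*(-40/3) - 12 = 1240/3 - 12 = 1204/3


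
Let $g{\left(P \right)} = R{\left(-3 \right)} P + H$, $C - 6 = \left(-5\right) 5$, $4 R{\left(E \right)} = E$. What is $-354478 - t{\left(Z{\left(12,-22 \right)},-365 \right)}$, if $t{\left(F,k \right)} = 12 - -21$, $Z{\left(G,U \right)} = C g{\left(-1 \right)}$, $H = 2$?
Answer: $-354511$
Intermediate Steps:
$R{\left(E \right)} = \frac{E}{4}$
$C = -19$ ($C = 6 - 25 = -19$)
$g{\left(P \right)} = 2 - \frac{3 P}{4}$ ($g{\left(P \right)} = \frac{1}{4} \left(-3\right) P + 2 = - \frac{3 P}{4} + 2 = 2 - \frac{3 P}{4}$)
$Z{\left(G,U \right)} = - \frac{209}{4}$ ($Z{\left(G,U \right)} = - 19 \left(2 - - \frac{3}{4}\right) = - 19 \left(2 + \frac{3}{4}\right) = \left(-19\right) \frac{11}{4} = - \frac{209}{4}$)
$t{\left(F,k \right)} = 33$ ($t{\left(F,k \right)} = 12 + 21 = 33$)
$-354478 - t{\left(Z{\left(12,-22 \right)},-365 \right)} = -354478 - 33 = -354511$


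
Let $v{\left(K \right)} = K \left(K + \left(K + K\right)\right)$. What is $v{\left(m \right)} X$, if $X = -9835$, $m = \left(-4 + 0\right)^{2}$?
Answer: $-7553280$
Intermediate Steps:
$m = 16$ ($m = \left(-4\right)^{2} = 16$)
$v{\left(K \right)} = 3 K^{2}$ ($v{\left(K \right)} = K \left(K + 2 K\right) = K 3 K = 3 K^{2}$)
$v{\left(m \right)} X = 3 \cdot 16^{2} \left(-9835\right) = 3 \cdot 256 \left(-9835\right) = 768 \left(-9835\right) = -7553280$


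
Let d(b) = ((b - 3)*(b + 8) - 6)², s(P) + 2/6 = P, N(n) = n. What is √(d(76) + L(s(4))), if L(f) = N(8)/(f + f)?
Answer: 2*√1135218282/11 ≈ 6126.0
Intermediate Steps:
s(P) = -⅓ + P
d(b) = (-6 + (-3 + b)*(8 + b))² (d(b) = ((-3 + b)*(8 + b) - 6)² = (-6 + (-3 + b)*(8 + b))²)
L(f) = 4/f (L(f) = 8/(f + f) = 8/((2*f)) = 8*(1/(2*f)) = 4/f)
√(d(76) + L(s(4))) = √((-30 + 76² + 5*76)² + 4/(-⅓ + 4)) = √((-30 + 5776 + 380)² + 4/(11/3)) = √(6126² + 4*(3/11)) = √(37527876 + 12/11) = √(412806648/11) = 2*√1135218282/11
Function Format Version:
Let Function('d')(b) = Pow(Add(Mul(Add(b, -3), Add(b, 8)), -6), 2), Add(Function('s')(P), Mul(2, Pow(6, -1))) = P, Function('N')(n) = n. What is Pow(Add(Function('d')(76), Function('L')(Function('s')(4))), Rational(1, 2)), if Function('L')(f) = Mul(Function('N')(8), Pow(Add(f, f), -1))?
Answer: Mul(Rational(2, 11), Pow(1135218282, Rational(1, 2))) ≈ 6126.0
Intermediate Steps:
Function('s')(P) = Add(Rational(-1, 3), P)
Function('d')(b) = Pow(Add(-6, Mul(Add(-3, b), Add(8, b))), 2) (Function('d')(b) = Pow(Add(Mul(Add(-3, b), Add(8, b)), -6), 2) = Pow(Add(-6, Mul(Add(-3, b), Add(8, b))), 2))
Function('L')(f) = Mul(4, Pow(f, -1)) (Function('L')(f) = Mul(8, Pow(Add(f, f), -1)) = Mul(8, Pow(Mul(2, f), -1)) = Mul(8, Mul(Rational(1, 2), Pow(f, -1))) = Mul(4, Pow(f, -1)))
Pow(Add(Function('d')(76), Function('L')(Function('s')(4))), Rational(1, 2)) = Pow(Add(Pow(Add(-30, Pow(76, 2), Mul(5, 76)), 2), Mul(4, Pow(Add(Rational(-1, 3), 4), -1))), Rational(1, 2)) = Pow(Add(Pow(Add(-30, 5776, 380), 2), Mul(4, Pow(Rational(11, 3), -1))), Rational(1, 2)) = Pow(Add(Pow(6126, 2), Mul(4, Rational(3, 11))), Rational(1, 2)) = Pow(Add(37527876, Rational(12, 11)), Rational(1, 2)) = Pow(Rational(412806648, 11), Rational(1, 2)) = Mul(Rational(2, 11), Pow(1135218282, Rational(1, 2)))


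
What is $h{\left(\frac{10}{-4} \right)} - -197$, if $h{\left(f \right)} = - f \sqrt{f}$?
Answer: $197 + \frac{5 i \sqrt{10}}{4} \approx 197.0 + 3.9528 i$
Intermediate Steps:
$h{\left(f \right)} = - f^{\frac{3}{2}}$
$h{\left(\frac{10}{-4} \right)} - -197 = - \left(\frac{10}{-4}\right)^{\frac{3}{2}} - -197 = - \left(10 \left(- \frac{1}{4}\right)\right)^{\frac{3}{2}} + 197 = - \left(- \frac{5}{2}\right)^{\frac{3}{2}} + 197 = - \frac{\left(-5\right) i \sqrt{10}}{4} + 197 = \frac{5 i \sqrt{10}}{4} + 197 = 197 + \frac{5 i \sqrt{10}}{4}$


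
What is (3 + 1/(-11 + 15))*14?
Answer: 91/2 ≈ 45.500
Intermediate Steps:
(3 + 1/(-11 + 15))*14 = (3 + 1/4)*14 = (13/4)*14 = 91/2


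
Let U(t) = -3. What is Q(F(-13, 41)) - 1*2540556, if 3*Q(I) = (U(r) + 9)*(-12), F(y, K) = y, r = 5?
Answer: -2540580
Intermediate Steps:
Q(I) = -24 (Q(I) = ((-3 + 9)*(-12))/3 = (6*(-12))/3 = (⅓)*(-72) = -24)
Q(F(-13, 41)) - 1*2540556 = -24 - 1*2540556 = -24 - 2540556 = -2540580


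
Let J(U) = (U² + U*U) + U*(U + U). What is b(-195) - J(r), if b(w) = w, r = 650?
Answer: -1690195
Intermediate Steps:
J(U) = 4*U² (J(U) = (U² + U²) + U*(2*U) = 2*U² + 2*U² = 4*U²)
b(-195) - J(r) = -195 - 4*650² = -195 - 4*422500 = -195 - 1*1690000 = -195 - 1690000 = -1690195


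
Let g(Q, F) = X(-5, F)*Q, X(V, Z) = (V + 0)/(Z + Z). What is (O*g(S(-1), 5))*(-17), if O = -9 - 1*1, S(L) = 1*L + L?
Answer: 170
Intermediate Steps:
X(V, Z) = V/(2*Z) (X(V, Z) = V/((2*Z)) = V*(1/(2*Z)) = V/(2*Z))
S(L) = 2*L (S(L) = L + L = 2*L)
g(Q, F) = -5*Q/(2*F) (g(Q, F) = ((1/2)*(-5)/F)*Q = (-5/(2*F))*Q = -5*Q/(2*F))
O = -10 (O = -9 - 1 = -10)
(O*g(S(-1), 5))*(-17) = -(-25)*2*(-1)/5*(-17) = -(-25)*(-2)/5*(-17) = -10*1*(-17) = -10*(-17) = 170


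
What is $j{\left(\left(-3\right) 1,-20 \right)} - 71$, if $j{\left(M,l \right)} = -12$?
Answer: $-83$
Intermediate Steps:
$j{\left(\left(-3\right) 1,-20 \right)} - 71 = -12 - 71 = -83$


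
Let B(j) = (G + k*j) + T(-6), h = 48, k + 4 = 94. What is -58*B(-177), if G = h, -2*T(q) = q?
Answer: 920982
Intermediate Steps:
k = 90 (k = -4 + 94 = 90)
T(q) = -q/2
G = 48
B(j) = 51 + 90*j (B(j) = (48 + 90*j) - ½*(-6) = (48 + 90*j) + 3 = 51 + 90*j)
-58*B(-177) = -58*(51 + 90*(-177)) = -58*(51 - 15930) = -58*(-15879) = 920982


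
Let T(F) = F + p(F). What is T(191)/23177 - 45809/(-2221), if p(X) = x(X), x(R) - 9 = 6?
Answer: 1062172719/51476117 ≈ 20.634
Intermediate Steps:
x(R) = 15 (x(R) = 9 + 6 = 15)
p(X) = 15
T(F) = 15 + F (T(F) = F + 15 = 15 + F)
T(191)/23177 - 45809/(-2221) = (15 + 191)/23177 - 45809/(-2221) = 206*(1/23177) - 45809*(-1/2221) = 206/23177 + 45809/2221 = 1062172719/51476117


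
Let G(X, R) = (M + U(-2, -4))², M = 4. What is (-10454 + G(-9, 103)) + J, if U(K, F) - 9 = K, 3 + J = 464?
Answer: -9872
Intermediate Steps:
J = 461 (J = -3 + 464 = 461)
U(K, F) = 9 + K
G(X, R) = 121 (G(X, R) = (4 + (9 - 2))² = (4 + 7)² = 11² = 121)
(-10454 + G(-9, 103)) + J = (-10454 + 121) + 461 = -10333 + 461 = -9872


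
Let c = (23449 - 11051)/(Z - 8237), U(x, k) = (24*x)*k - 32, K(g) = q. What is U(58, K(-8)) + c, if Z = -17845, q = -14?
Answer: -254566519/13041 ≈ -19520.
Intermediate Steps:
K(g) = -14
U(x, k) = -32 + 24*k*x (U(x, k) = 24*k*x - 32 = -32 + 24*k*x)
c = -6199/13041 (c = (23449 - 11051)/(-17845 - 8237) = 12398/(-26082) = 12398*(-1/26082) = -6199/13041 ≈ -0.47535)
U(58, K(-8)) + c = (-32 + 24*(-14)*58) - 6199/13041 = (-32 - 19488) - 6199/13041 = -19520 - 6199/13041 = -254566519/13041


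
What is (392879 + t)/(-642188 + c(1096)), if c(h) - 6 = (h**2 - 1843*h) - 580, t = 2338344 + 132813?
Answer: -204574/104391 ≈ -1.9597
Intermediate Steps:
t = 2471157
c(h) = -574 + h**2 - 1843*h (c(h) = 6 + ((h**2 - 1843*h) - 580) = 6 + (-580 + h**2 - 1843*h) = -574 + h**2 - 1843*h)
(392879 + t)/(-642188 + c(1096)) = (392879 + 2471157)/(-642188 + (-574 + 1096**2 - 1843*1096)) = 2864036/(-642188 + (-574 + 1201216 - 2019928)) = 2864036/(-642188 - 819286) = 2864036/(-1461474) = 2864036*(-1/1461474) = -204574/104391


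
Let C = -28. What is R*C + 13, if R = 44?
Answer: -1219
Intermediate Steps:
R*C + 13 = 44*(-28) + 13 = -1232 + 13 = -1219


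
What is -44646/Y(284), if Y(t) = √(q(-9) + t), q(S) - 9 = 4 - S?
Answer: -7441*√34/17 ≈ -2552.2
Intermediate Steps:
q(S) = 13 - S (q(S) = 9 + (4 - S) = 13 - S)
Y(t) = √(22 + t) (Y(t) = √((13 - 1*(-9)) + t) = √((13 + 9) + t) = √(22 + t))
-44646/Y(284) = -44646/√(22 + 284) = -44646*√34/102 = -7441*√34/17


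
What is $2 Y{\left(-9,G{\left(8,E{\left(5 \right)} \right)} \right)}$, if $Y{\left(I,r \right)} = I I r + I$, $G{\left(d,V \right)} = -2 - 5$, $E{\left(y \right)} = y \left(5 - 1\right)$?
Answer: $-1152$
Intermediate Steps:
$E{\left(y \right)} = 4 y$ ($E{\left(y \right)} = y 4 = 4 y$)
$G{\left(d,V \right)} = -7$ ($G{\left(d,V \right)} = -2 - 5 = -7$)
$Y{\left(I,r \right)} = I + r I^{2}$ ($Y{\left(I,r \right)} = I^{2} r + I = r I^{2} + I = I + r I^{2}$)
$2 Y{\left(-9,G{\left(8,E{\left(5 \right)} \right)} \right)} = 2 \left(- 9 \left(1 - -63\right)\right) = 2 \left(- 9 \left(1 + 63\right)\right) = 2 \left(\left(-9\right) 64\right) = 2 \left(-576\right) = -1152$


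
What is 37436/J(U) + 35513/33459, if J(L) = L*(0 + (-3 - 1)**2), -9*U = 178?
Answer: -2792999773/23822808 ≈ -117.24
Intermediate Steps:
U = -178/9 (U = -1/9*178 = -178/9 ≈ -19.778)
J(L) = 16*L (J(L) = L*(0 + (-4)**2) = L*(0 + 16) = L*16 = 16*L)
37436/J(U) + 35513/33459 = 37436/((16*(-178/9))) + 35513/33459 = 37436/(-2848/9) + 35513*(1/33459) = 37436*(-9/2848) + 35513/33459 = -84231/712 + 35513/33459 = -2792999773/23822808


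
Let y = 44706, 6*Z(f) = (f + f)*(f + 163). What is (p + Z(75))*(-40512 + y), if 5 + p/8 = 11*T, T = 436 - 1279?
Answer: -286341156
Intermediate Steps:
Z(f) = f*(163 + f)/3 (Z(f) = ((f + f)*(f + 163))/6 = ((2*f)*(163 + f))/6 = (2*f*(163 + f))/6 = f*(163 + f)/3)
T = -843
p = -74224 (p = -40 + 8*(11*(-843)) = -40 + 8*(-9273) = -40 - 74184 = -74224)
(p + Z(75))*(-40512 + y) = (-74224 + (1/3)*75*(163 + 75))*(-40512 + 44706) = (-74224 + (1/3)*75*238)*4194 = (-74224 + 5950)*4194 = -68274*4194 = -286341156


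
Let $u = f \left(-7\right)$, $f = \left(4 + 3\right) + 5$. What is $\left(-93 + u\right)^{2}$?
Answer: $31329$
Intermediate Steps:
$f = 12$ ($f = 7 + 5 = 12$)
$u = -84$ ($u = 12 \left(-7\right) = -84$)
$\left(-93 + u\right)^{2} = \left(-93 - 84\right)^{2} = \left(-177\right)^{2} = 31329$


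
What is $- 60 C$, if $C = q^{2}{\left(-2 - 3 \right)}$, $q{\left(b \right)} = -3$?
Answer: $-540$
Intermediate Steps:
$C = 9$ ($C = \left(-3\right)^{2} = 9$)
$- 60 C = \left(-60\right) 9 = -540$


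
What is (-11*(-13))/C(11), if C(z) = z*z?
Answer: 13/11 ≈ 1.1818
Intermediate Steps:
C(z) = z²
(-11*(-13))/C(11) = (-11*(-13))/(11²) = 143/121 = 143*(1/121) = 13/11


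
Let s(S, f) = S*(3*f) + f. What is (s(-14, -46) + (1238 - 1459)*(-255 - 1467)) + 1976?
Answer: 384424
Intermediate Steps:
s(S, f) = f + 3*S*f (s(S, f) = 3*S*f + f = f + 3*S*f)
(s(-14, -46) + (1238 - 1459)*(-255 - 1467)) + 1976 = (-46*(1 + 3*(-14)) + (1238 - 1459)*(-255 - 1467)) + 1976 = (-46*(1 - 42) - 221*(-1722)) + 1976 = (-46*(-41) + 380562) + 1976 = (1886 + 380562) + 1976 = 382448 + 1976 = 384424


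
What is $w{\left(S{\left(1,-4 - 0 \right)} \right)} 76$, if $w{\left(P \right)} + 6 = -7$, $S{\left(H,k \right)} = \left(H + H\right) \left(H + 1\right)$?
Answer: $-988$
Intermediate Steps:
$S{\left(H,k \right)} = 2 H \left(1 + H\right)$
$w{\left(P \right)} = -13$ ($w{\left(P \right)} = -6 - 7 = -13$)
$w{\left(S{\left(1,-4 - 0 \right)} \right)} 76 = \left(-13\right) 76 = -988$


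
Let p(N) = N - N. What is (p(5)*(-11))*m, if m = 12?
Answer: 0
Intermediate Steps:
p(N) = 0
(p(5)*(-11))*m = (0*(-11))*12 = 0*12 = 0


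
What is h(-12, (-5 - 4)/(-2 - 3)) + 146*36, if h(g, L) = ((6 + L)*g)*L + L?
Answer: 127233/25 ≈ 5089.3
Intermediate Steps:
h(g, L) = L + L*g*(6 + L) (h(g, L) = (g*(6 + L))*L + L = L*g*(6 + L) + L = L + L*g*(6 + L))
h(-12, (-5 - 4)/(-2 - 3)) + 146*36 = ((-5 - 4)/(-2 - 3))*(1 + 6*(-12) + ((-5 - 4)/(-2 - 3))*(-12)) + 146*36 = (-9/(-5))*(1 - 72 - 9/(-5)*(-12)) + 5256 = (-9*(-1/5))*(1 - 72 - 9*(-1/5)*(-12)) + 5256 = 9*(1 - 72 + (9/5)*(-12))/5 + 5256 = 9*(1 - 72 - 108/5)/5 + 5256 = (9/5)*(-463/5) + 5256 = -4167/25 + 5256 = 127233/25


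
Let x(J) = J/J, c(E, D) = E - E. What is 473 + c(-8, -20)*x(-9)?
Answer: 473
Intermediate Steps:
c(E, D) = 0
x(J) = 1
473 + c(-8, -20)*x(-9) = 473 + 0*1 = 473 + 0 = 473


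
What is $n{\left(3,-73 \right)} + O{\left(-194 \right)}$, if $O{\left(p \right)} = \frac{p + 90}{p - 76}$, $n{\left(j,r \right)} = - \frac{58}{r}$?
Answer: $\frac{11626}{9855} \approx 1.1797$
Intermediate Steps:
$O{\left(p \right)} = \frac{90 + p}{-76 + p}$
$n{\left(3,-73 \right)} + O{\left(-194 \right)} = - \frac{58}{-73} + \frac{90 - 194}{-76 - 194} = \left(-58\right) \left(- \frac{1}{73}\right) + \frac{1}{-270} \left(-104\right) = \frac{58}{73} - - \frac{52}{135} = \frac{58}{73} + \frac{52}{135} = \frac{11626}{9855}$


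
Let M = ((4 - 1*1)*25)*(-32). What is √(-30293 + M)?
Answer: I*√32693 ≈ 180.81*I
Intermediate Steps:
M = -2400 (M = ((4 - 1)*25)*(-32) = (3*25)*(-32) = 75*(-32) = -2400)
√(-30293 + M) = √(-30293 - 2400) = √(-32693) = I*√32693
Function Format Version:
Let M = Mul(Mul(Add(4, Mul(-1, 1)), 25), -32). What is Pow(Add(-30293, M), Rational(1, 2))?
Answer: Mul(I, Pow(32693, Rational(1, 2))) ≈ Mul(180.81, I)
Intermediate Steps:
M = -2400 (M = Mul(Mul(Add(4, -1), 25), -32) = Mul(Mul(3, 25), -32) = Mul(75, -32) = -2400)
Pow(Add(-30293, M), Rational(1, 2)) = Pow(Add(-30293, -2400), Rational(1, 2)) = Pow(-32693, Rational(1, 2)) = Mul(I, Pow(32693, Rational(1, 2)))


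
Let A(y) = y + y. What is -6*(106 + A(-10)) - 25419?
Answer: -25935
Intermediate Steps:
A(y) = 2*y
-6*(106 + A(-10)) - 25419 = -6*(106 + 2*(-10)) - 25419 = -6*(106 - 20) - 25419 = -6*86 - 25419 = -516 - 25419 = -25935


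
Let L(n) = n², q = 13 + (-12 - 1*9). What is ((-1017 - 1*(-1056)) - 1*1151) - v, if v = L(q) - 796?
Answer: -380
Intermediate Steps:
q = -8 (q = 13 + (-12 - 9) = 13 - 21 = -8)
v = -732 (v = (-8)² - 796 = 64 - 796 = -732)
((-1017 - 1*(-1056)) - 1*1151) - v = ((-1017 - 1*(-1056)) - 1*1151) - 1*(-732) = ((-1017 + 1056) - 1151) + 732 = (39 - 1151) + 732 = -1112 + 732 = -380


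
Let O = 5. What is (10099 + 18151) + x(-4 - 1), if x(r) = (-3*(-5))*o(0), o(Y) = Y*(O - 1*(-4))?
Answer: 28250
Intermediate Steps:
o(Y) = 9*Y (o(Y) = Y*(5 - 1*(-4)) = Y*(5 + 4) = Y*9 = 9*Y)
x(r) = 0 (x(r) = (-3*(-5))*(9*0) = 15*0 = 0)
(10099 + 18151) + x(-4 - 1) = (10099 + 18151) + 0 = 28250 + 0 = 28250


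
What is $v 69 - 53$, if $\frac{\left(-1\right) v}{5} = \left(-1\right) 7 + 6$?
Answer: $292$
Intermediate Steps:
$v = 5$ ($v = - 5 \left(\left(-1\right) 7 + 6\right) = - 5 \left(-7 + 6\right) = \left(-5\right) \left(-1\right) = 5$)
$v 69 - 53 = 5 \cdot 69 - 53 = 345 - 53 = 292$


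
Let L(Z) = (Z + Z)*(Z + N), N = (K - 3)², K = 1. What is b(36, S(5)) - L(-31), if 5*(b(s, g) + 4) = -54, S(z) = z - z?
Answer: -8444/5 ≈ -1688.8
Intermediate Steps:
S(z) = 0
b(s, g) = -74/5 (b(s, g) = -4 + (⅕)*(-54) = -4 - 54/5 = -74/5)
N = 4 (N = (1 - 3)² = (-2)² = 4)
L(Z) = 2*Z*(4 + Z) (L(Z) = (Z + Z)*(Z + 4) = (2*Z)*(4 + Z) = 2*Z*(4 + Z))
b(36, S(5)) - L(-31) = -74/5 - 2*(-31)*(4 - 31) = -74/5 - 2*(-31)*(-27) = -74/5 - 1*1674 = -74/5 - 1674 = -8444/5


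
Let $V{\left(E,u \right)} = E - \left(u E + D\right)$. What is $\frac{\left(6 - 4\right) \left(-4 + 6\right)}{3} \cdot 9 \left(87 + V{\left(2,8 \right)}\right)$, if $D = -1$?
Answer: $888$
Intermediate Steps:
$V{\left(E,u \right)} = 1 + E - E u$ ($V{\left(E,u \right)} = E - \left(u E - 1\right) = E - \left(E u - 1\right) = E - \left(-1 + E u\right) = 1 + E - E u$)
$\frac{\left(6 - 4\right) \left(-4 + 6\right)}{3} \cdot 9 \left(87 + V{\left(2,8 \right)}\right) = \frac{\left(6 - 4\right) \left(-4 + 6\right)}{3} \cdot 9 \left(87 + \left(1 + 2 - 2 \cdot 8\right)\right) = 2 \cdot 2 \cdot \frac{1}{3} \cdot 9 \left(87 + \left(1 + 2 - 16\right)\right) = 4 \cdot \frac{1}{3} \cdot 9 \left(87 - 13\right) = \frac{4}{3} \cdot 9 \cdot 74 = 12 \cdot 74 = 888$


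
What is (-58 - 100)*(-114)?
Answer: 18012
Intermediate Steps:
(-58 - 100)*(-114) = -158*(-114) = 18012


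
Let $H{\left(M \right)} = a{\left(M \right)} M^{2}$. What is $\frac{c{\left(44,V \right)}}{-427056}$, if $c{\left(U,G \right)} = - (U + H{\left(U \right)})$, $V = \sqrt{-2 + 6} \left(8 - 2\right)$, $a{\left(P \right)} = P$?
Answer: $\frac{21307}{106764} \approx 0.19957$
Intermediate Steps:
$V = 12$ ($V = \sqrt{4} \cdot 6 = 2 \cdot 6 = 12$)
$H{\left(M \right)} = M^{3}$ ($H{\left(M \right)} = M M^{2} = M^{3}$)
$c{\left(U,G \right)} = - U - U^{3}$ ($c{\left(U,G \right)} = - (U + U^{3}) = - U - U^{3}$)
$\frac{c{\left(44,V \right)}}{-427056} = \frac{\left(-1\right) 44 - 44^{3}}{-427056} = \left(-44 - 85184\right) \left(- \frac{1}{427056}\right) = \left(-85228\right) \left(- \frac{1}{427056}\right) = \frac{21307}{106764}$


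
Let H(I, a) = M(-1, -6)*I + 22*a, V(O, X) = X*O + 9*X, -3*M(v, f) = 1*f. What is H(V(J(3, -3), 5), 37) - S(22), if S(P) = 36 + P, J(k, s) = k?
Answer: 876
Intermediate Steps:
M(v, f) = -f/3
V(O, X) = 9*X + O*X (V(O, X) = O*X + 9*X = 9*X + O*X)
H(I, a) = 2*I + 22*a (H(I, a) = (-1/3*(-6))*I + 22*a = 2*I + 22*a)
H(V(J(3, -3), 5), 37) - S(22) = (2*(5*(9 + 3)) + 22*37) - (36 + 22) = (2*(5*12) + 814) - 1*58 = (2*60 + 814) - 58 = (120 + 814) - 58 = 934 - 58 = 876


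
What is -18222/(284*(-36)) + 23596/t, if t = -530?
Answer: -19298987/451560 ≈ -42.738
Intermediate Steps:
-18222/(284*(-36)) + 23596/t = -18222/(284*(-36)) + 23596/(-530) = -18222/(-10224) + 23596*(-1/530) = -18222*(-1/10224) - 11798/265 = 3037/1704 - 11798/265 = -19298987/451560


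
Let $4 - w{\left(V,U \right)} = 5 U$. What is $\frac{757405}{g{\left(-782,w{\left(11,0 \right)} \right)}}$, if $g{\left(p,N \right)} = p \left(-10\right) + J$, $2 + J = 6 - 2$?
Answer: $\frac{757405}{7822} \approx 96.83$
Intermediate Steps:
$w{\left(V,U \right)} = 4 - 5 U$
$J = 2$ ($J = -2 + \left(6 - 2\right) = -2 + 4 = 2$)
$g{\left(p,N \right)} = 2 - 10 p$ ($g{\left(p,N \right)} = p \left(-10\right) + 2 = - 10 p + 2 = 2 - 10 p$)
$\frac{757405}{g{\left(-782,w{\left(11,0 \right)} \right)}} = \frac{757405}{2 - -7820} = \frac{757405}{2 + 7820} = \frac{757405}{7822}$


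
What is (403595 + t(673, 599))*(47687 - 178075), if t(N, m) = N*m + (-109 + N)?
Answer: -105260406968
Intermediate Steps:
t(N, m) = -109 + N + N*m
(403595 + t(673, 599))*(47687 - 178075) = (403595 + (-109 + 673 + 673*599))*(47687 - 178075) = (403595 + (-109 + 673 + 403127))*(-130388) = (403595 + 403691)*(-130388) = 807286*(-130388) = -105260406968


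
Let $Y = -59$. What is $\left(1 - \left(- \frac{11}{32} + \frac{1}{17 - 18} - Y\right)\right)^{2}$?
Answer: $\frac{3286969}{1024} \approx 3209.9$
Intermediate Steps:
$\left(1 - \left(- \frac{11}{32} + \frac{1}{17 - 18} - Y\right)\right)^{2} = \left(1 - \left(59 - \frac{11}{32} + \frac{1}{17 - 18}\right)\right)^{2} = \left(1 - \left(59 - \frac{11}{32} + \frac{1}{-1}\right)\right)^{2} = \left(1 - \left(\frac{1877}{32} - 1\right)\right)^{2} = \left(1 - \frac{1845}{32}\right)^{2} = \left(- \frac{1813}{32}\right)^{2} = \frac{3286969}{1024}$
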